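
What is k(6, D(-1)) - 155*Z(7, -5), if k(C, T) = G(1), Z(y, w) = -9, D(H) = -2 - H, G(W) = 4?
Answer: 1399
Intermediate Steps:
k(C, T) = 4
k(6, D(-1)) - 155*Z(7, -5) = 4 - 155*(-9) = 4 + 1395 = 1399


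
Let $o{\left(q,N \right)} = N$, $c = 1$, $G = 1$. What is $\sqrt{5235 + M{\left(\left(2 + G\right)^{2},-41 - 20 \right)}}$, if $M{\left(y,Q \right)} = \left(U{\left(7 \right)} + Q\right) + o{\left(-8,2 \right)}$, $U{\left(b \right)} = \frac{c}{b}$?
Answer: $\frac{\sqrt{253631}}{7} \approx 71.945$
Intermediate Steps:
$U{\left(b \right)} = \frac{1}{b}$ ($U{\left(b \right)} = 1 \frac{1}{b} = \frac{1}{b}$)
$M{\left(y,Q \right)} = \frac{15}{7} + Q$ ($M{\left(y,Q \right)} = \left(\frac{1}{7} + Q\right) + 2 = \frac{15}{7} + Q$)
$\sqrt{5235 + M{\left(\left(2 + G\right)^{2},-41 - 20 \right)}} = \sqrt{5235 + \left(\frac{15}{7} - 61\right)} = \sqrt{5235 - \frac{412}{7}} = \sqrt{\frac{36233}{7}} = \frac{\sqrt{253631}}{7}$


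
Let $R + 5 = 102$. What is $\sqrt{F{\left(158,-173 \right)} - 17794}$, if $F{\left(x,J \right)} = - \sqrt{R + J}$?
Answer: $\sqrt{-17794 - 2 i \sqrt{19}} \approx 0.0327 - 133.39 i$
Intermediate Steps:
$R = 97$ ($R = -5 + 102 = 97$)
$F{\left(x,J \right)} = - \sqrt{97 + J}$
$\sqrt{F{\left(158,-173 \right)} - 17794} = \sqrt{- \sqrt{97 - 173} - 17794} = \sqrt{- \sqrt{-76} - 17794} = \sqrt{- 2 i \sqrt{19} - 17794} = \sqrt{-17794 - 2 i \sqrt{19}}$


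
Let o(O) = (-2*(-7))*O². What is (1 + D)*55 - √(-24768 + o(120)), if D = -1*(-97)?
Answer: 5390 - 24*√307 ≈ 4969.5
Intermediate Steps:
o(O) = 14*O²
D = 97
(1 + D)*55 - √(-24768 + o(120)) = (1 + 97)*55 - √(-24768 + 14*120²) = 98*55 - √(-24768 + 14*14400) = 5390 - √(-24768 + 201600) = 5390 - √176832 = 5390 - 24*√307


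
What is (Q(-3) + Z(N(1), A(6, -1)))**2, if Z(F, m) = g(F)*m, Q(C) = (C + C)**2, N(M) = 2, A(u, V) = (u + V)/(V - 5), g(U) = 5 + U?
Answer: 32761/36 ≈ 910.03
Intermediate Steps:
A(u, V) = (V + u)/(-5 + V)
Q(C) = 4*C**2 (Q(C) = (2*C)**2 = 4*C**2)
Z(F, m) = m*(5 + F) (Z(F, m) = (5 + F)*m = m*(5 + F))
(Q(-3) + Z(N(1), A(6, -1)))**2 = (4*(-3)**2 + ((-1 + 6)/(-5 - 1))*(5 + 2))**2 = (4*9 + (5/(-6))*7)**2 = (36 - 1/6*5*7)**2 = (36 - 5/6*7)**2 = (36 - 35/6)**2 = (181/6)**2 = 32761/36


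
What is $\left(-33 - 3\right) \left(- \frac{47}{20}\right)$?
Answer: $\frac{423}{5} \approx 84.6$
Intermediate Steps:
$\left(-33 - 3\right) \left(- \frac{47}{20}\right) = - 36 \left(\left(-47\right) \frac{1}{20}\right) = \left(-36\right) \left(- \frac{47}{20}\right) = \frac{423}{5}$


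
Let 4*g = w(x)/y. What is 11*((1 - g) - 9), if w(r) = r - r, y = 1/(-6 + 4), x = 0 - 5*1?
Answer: -88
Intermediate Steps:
x = -5 (x = 0 - 5 = -5)
y = -½ (y = 1/(-2) = -½ ≈ -0.50000)
w(r) = 0
g = 0 (g = (0/(-½))/4 = (0*(-2))/4 = (¼)*0 = 0)
11*((1 - g) - 9) = 11*((1 - 1*0) - 9) = 11*((1 + 0) - 9) = 11*(1 - 9) = 11*(-8) = -88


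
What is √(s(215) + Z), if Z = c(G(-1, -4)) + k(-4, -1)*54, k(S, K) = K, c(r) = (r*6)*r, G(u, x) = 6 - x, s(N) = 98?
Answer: 2*√161 ≈ 25.377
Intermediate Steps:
c(r) = 6*r² (c(r) = (6*r)*r = 6*r²)
Z = 546 (Z = 6*(6 - 1*(-4))² - 1*54 = 6*(6 + 4)² - 54 = 6*10² - 54 = 6*100 - 54 = 600 - 54 = 546)
√(s(215) + Z) = √(98 + 546) = √644 = 2*√161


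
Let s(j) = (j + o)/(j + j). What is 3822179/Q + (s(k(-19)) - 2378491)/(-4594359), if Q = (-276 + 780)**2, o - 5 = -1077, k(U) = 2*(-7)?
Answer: 78634750675/5052124224 ≈ 15.565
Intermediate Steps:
k(U) = -14
o = -1072 (o = 5 - 1077 = -1072)
Q = 254016 (Q = 504**2 = 254016)
s(j) = (-1072 + j)/(2*j) (s(j) = (j - 1072)/(j + j) = (-1072 + j)/((2*j)) = (-1072 + j)*(1/(2*j)) = (-1072 + j)/(2*j))
3822179/Q + (s(k(-19)) - 2378491)/(-4594359) = 3822179/254016 + ((1/2)*(-1072 - 14)/(-14) - 2378491)/(-4594359) = 3822179*(1/254016) + ((1/2)*(-1/14)*(-1086) - 2378491)*(-1/4594359) = 3822179/254016 + (543/14 - 2378491)*(-1/4594359) = 3822179/254016 - 33298331/14*(-1/4594359) = 3822179/254016 + 3027121/5847366 = 78634750675/5052124224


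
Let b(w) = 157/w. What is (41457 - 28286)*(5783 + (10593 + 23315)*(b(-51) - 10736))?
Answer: -244597051405181/51 ≈ -4.7960e+12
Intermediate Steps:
(41457 - 28286)*(5783 + (10593 + 23315)*(b(-51) - 10736)) = (41457 - 28286)*(5783 + (10593 + 23315)*(157/(-51) - 10736)) = 13171*(5783 + 33908*(157*(-1/51) - 10736)) = 13171*(5783 + 33908*(-157/51 - 10736)) = 13171*(5783 + 33908*(-547693/51)) = 13171*(5783 - 18571174244/51) = 13171*(-18570879311/51) = -244597051405181/51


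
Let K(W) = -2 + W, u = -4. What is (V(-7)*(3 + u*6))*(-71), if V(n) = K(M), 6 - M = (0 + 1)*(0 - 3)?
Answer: 10437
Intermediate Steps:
M = 9 (M = 6 - (0 + 1)*(0 - 3) = 6 - (-3) = 6 - 1*(-3) = 6 + 3 = 9)
V(n) = 7 (V(n) = -2 + 9 = 7)
(V(-7)*(3 + u*6))*(-71) = (7*(3 - 4*6))*(-71) = (7*(3 - 24))*(-71) = (7*(-21))*(-71) = -147*(-71) = 10437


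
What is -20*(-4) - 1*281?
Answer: -201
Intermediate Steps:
-20*(-4) - 1*281 = 80 - 281 = -201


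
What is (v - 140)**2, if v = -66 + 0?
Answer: 42436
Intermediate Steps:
v = -66
(v - 140)**2 = (-66 - 140)**2 = (-206)**2 = 42436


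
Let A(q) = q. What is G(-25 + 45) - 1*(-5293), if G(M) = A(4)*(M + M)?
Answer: 5453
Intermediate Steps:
G(M) = 8*M (G(M) = 4*(M + M) = 4*(2*M) = 8*M)
G(-25 + 45) - 1*(-5293) = 8*(-25 + 45) - 1*(-5293) = 8*20 + 5293 = 160 + 5293 = 5453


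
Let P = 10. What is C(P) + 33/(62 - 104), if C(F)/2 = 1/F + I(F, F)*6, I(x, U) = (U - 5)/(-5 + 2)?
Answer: -1441/70 ≈ -20.586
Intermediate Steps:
I(x, U) = 5/3 - U/3 (I(x, U) = (-5 + U)/(-3) = (-5 + U)*(-⅓) = 5/3 - U/3)
C(F) = 20 - 4*F + 2/F (C(F) = 2*(1/F + (5/3 - F/3)*6) = 2*(1/F + (10 - 2*F)) = 2*(10 + 1/F - 2*F) = 20 - 4*F + 2/F)
C(P) + 33/(62 - 104) = (20 - 4*10 + 2/10) + 33/(62 - 104) = (20 - 40 + 2*(⅒)) + 33/(-42) = (20 - 40 + ⅕) - 1/42*33 = -99/5 - 11/14 = -1441/70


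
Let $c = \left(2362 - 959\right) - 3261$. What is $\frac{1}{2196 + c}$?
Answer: $\frac{1}{338} \approx 0.0029586$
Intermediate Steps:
$c = -1858$ ($c = 1403 - 3261 = -1858$)
$\frac{1}{2196 + c} = \frac{1}{2196 - 1858} = \frac{1}{338}$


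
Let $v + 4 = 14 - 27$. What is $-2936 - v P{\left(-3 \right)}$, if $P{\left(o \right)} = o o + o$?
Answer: $-2834$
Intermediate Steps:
$P{\left(o \right)} = o + o^{2}$ ($P{\left(o \right)} = o^{2} + o = o + o^{2}$)
$v = -17$ ($v = -4 + \left(14 - 27\right) = -4 - 13 = -17$)
$-2936 - v P{\left(-3 \right)} = -2936 - - 17 \left(- 3 \left(1 - 3\right)\right) = -2936 - - 17 \left(\left(-3\right) \left(-2\right)\right) = -2936 - \left(-17\right) 6 = -2936 - -102 = -2936 + 102 = -2834$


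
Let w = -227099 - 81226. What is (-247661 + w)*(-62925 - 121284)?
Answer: 102417625074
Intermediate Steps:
w = -308325
(-247661 + w)*(-62925 - 121284) = (-247661 - 308325)*(-62925 - 121284) = -555986*(-184209) = 102417625074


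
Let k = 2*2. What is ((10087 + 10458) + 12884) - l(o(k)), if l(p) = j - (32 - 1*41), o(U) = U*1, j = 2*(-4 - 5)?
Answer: 33438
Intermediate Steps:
k = 4
j = -18 (j = 2*(-9) = -18)
o(U) = U
l(p) = -9 (l(p) = -18 - (32 - 1*41) = -18 - (32 - 41) = -18 - 1*(-9) = -18 + 9 = -9)
((10087 + 10458) + 12884) - l(o(k)) = ((10087 + 10458) + 12884) - 1*(-9) = (20545 + 12884) + 9 = 33429 + 9 = 33438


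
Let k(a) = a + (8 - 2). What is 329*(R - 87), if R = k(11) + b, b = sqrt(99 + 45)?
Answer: -19082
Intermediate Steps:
k(a) = 6 + a (k(a) = a + 6 = 6 + a)
b = 12 (b = sqrt(144) = 12)
R = 29 (R = (6 + 11) + 12 = 17 + 12 = 29)
329*(R - 87) = 329*(29 - 87) = 329*(-58) = -19082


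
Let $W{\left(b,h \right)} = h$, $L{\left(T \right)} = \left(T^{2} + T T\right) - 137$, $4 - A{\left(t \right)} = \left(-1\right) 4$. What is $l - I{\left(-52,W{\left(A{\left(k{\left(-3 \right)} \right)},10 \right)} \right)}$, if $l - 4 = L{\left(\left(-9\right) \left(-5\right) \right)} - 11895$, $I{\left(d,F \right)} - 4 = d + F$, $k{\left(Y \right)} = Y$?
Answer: $-7940$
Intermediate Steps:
$A{\left(t \right)} = 8$ ($A{\left(t \right)} = 4 - \left(-1\right) 4 = 4 - -4 = 4 + 4 = 8$)
$L{\left(T \right)} = -137 + 2 T^{2}$ ($L{\left(T \right)} = \left(T^{2} + T^{2}\right) - 137 = 2 T^{2} - 137 = -137 + 2 T^{2}$)
$I{\left(d,F \right)} = 4 + F + d$ ($I{\left(d,F \right)} = 4 + \left(d + F\right) = 4 + \left(F + d\right) = 4 + F + d$)
$l = -7978$ ($l = 4 - \left(12032 - 4050\right) = 4 + \left(\left(-137 + 2 \cdot 2025\right) - 11895\right) = 4 + \left(\left(-137 + 4050\right) - 11895\right) = 4 + \left(3913 - 11895\right) = 4 - 7982 = -7978$)
$l - I{\left(-52,W{\left(A{\left(k{\left(-3 \right)} \right)},10 \right)} \right)} = -7978 - \left(4 + 10 - 52\right) = -7978 - -38 = -7978 + 38 = -7940$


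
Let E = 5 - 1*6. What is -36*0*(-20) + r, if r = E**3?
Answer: -1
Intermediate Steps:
E = -1 (E = 5 - 6 = -1)
r = -1 (r = (-1)**3 = -1)
-36*0*(-20) + r = -36*0*(-20) - 1 = -6*0*(-20) - 1 = 0*(-20) - 1 = 0 - 1 = -1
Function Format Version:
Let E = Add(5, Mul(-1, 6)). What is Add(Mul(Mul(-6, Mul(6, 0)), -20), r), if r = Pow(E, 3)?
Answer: -1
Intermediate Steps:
E = -1 (E = Add(5, -6) = -1)
r = -1 (r = Pow(-1, 3) = -1)
Add(Mul(Mul(-6, Mul(6, 0)), -20), r) = Add(Mul(Mul(-6, Mul(6, 0)), -20), -1) = Add(Mul(Mul(-6, 0), -20), -1) = Add(Mul(0, -20), -1) = Add(0, -1) = -1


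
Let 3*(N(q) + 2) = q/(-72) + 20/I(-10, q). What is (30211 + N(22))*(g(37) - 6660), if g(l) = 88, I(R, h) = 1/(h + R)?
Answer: -5374583243/27 ≈ -1.9906e+8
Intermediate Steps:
I(R, h) = 1/(R + h)
N(q) = -206/3 + 1439*q/216 (N(q) = -2 + (q/(-72) + 20/(1/(-10 + q)))/3 = -2 + (q*(-1/72) + 20*(-10 + q))/3 = -2 + (-q/72 + (-200 + 20*q))/3 = -2 + (-200 + 1439*q/72)/3 = -2 + (-200/3 + 1439*q/216) = -206/3 + 1439*q/216)
(30211 + N(22))*(g(37) - 6660) = (30211 + (-206/3 + (1439/216)*22))*(88 - 6660) = (30211 + (-206/3 + 15829/108))*(-6572) = (30211 + 8413/108)*(-6572) = (3271201/108)*(-6572) = -5374583243/27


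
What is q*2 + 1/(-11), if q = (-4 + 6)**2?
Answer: 87/11 ≈ 7.9091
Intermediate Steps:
q = 4 (q = 2**2 = 4)
q*2 + 1/(-11) = 4*2 + 1/(-11) = 8 - 1/11 = 87/11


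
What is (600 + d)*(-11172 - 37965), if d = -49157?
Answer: 2385945309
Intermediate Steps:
(600 + d)*(-11172 - 37965) = (600 - 49157)*(-11172 - 37965) = -48557*(-49137) = 2385945309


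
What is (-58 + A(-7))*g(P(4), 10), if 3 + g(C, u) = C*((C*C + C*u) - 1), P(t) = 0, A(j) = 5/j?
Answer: 1233/7 ≈ 176.14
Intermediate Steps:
g(C, u) = -3 + C*(-1 + C² + C*u) (g(C, u) = -3 + C*((C*C + C*u) - 1) = -3 + C*((C² + C*u) - 1) = -3 + C*(-1 + C² + C*u))
(-58 + A(-7))*g(P(4), 10) = (-58 + 5/(-7))*(-3 + 0³ - 1*0 + 10*0²) = (-58 + 5*(-⅐))*(-3 + 0 + 0 + 10*0) = (-58 - 5/7)*(-3 + 0 + 0 + 0) = -411/7*(-3) = 1233/7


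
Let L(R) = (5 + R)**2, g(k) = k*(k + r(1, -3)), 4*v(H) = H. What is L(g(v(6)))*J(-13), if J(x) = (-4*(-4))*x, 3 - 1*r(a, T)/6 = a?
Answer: -132613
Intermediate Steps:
v(H) = H/4
r(a, T) = 18 - 6*a
J(x) = 16*x
g(k) = k*(12 + k) (g(k) = k*(k + (18 - 6*1)) = k*(k + (18 - 6)) = k*(k + 12) = k*(12 + k))
L(g(v(6)))*J(-13) = (5 + ((1/4)*6)*(12 + (1/4)*6))**2*(16*(-13)) = (5 + 3*(12 + 3/2)/2)**2*(-208) = (5 + (3/2)*(27/2))**2*(-208) = (5 + 81/4)**2*(-208) = (101/4)**2*(-208) = (10201/16)*(-208) = -132613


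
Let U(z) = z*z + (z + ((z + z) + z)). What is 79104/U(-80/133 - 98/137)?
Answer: -2188575911872/97755555 ≈ -22388.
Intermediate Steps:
U(z) = z² + 4*z (U(z) = z² + (z + (2*z + z)) = z² + (z + 3*z) = z² + 4*z)
79104/U(-80/133 - 98/137) = 79104/(((-80/133 - 98/137)*(4 + (-80/133 - 98/137)))) = 79104/((-23994*(4 - 23994/18221)/18221)) = 79104/((-23994/18221*48890/18221)) = 79104/(-1173066660/332004841) = 79104*(-332004841/1173066660) = -2188575911872/97755555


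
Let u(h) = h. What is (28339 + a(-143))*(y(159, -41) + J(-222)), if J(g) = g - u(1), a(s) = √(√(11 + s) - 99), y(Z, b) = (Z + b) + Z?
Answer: 1530306 + 54*√(-99 + 2*I*√33) ≈ 1.5303e+6 + 538.19*I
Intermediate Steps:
y(Z, b) = b + 2*Z
a(s) = √(-99 + √(11 + s))
J(g) = -1 + g (J(g) = g - 1*1 = g - 1 = -1 + g)
(28339 + a(-143))*(y(159, -41) + J(-222)) = (28339 + √(-99 + √(11 - 143)))*((-41 + 2*159) + (-1 - 222)) = (28339 + √(-99 + √(-132)))*((-41 + 318) - 223) = (28339 + √(-99 + 2*I*√33))*(277 - 223) = (28339 + √(-99 + 2*I*√33))*54 = 1530306 + 54*√(-99 + 2*I*√33)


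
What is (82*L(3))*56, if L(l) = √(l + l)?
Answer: 4592*√6 ≈ 11248.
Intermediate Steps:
L(l) = √2*√l (L(l) = √(2*l) = √2*√l)
(82*L(3))*56 = (82*(√2*√3))*56 = (82*√6)*56 = 4592*√6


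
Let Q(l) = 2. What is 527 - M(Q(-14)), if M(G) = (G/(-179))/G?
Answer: 94334/179 ≈ 527.01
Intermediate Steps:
M(G) = -1/179 (M(G) = (G*(-1/179))/G = (-G/179)/G = -1/179)
527 - M(Q(-14)) = 527 - 1*(-1/179) = 527 + 1/179 = 94334/179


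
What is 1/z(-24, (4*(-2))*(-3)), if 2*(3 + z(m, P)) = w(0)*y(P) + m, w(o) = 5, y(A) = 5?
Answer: -⅖ ≈ -0.40000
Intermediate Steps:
z(m, P) = 19/2 + m/2 (z(m, P) = -3 + (5*5 + m)/2 = -3 + (25 + m)/2 = -3 + (25/2 + m/2) = 19/2 + m/2)
1/z(-24, (4*(-2))*(-3)) = 1/(19/2 + (½)*(-24)) = 1/(19/2 - 12) = 1/(-5/2) = -⅖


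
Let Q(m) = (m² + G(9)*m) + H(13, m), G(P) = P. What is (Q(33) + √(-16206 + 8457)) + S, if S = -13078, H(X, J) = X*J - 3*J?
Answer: -11362 + 3*I*√861 ≈ -11362.0 + 88.028*I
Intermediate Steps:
H(X, J) = -3*J + J*X (H(X, J) = J*X - 3*J = -3*J + J*X)
Q(m) = m² + 19*m (Q(m) = (m² + 9*m) + m*(-3 + 13) = (m² + 9*m) + m*10 = (m² + 9*m) + 10*m = m² + 19*m)
(Q(33) + √(-16206 + 8457)) + S = (33*(19 + 33) + √(-16206 + 8457)) - 13078 = (33*52 + √(-7749)) - 13078 = (1716 + 3*I*√861) - 13078 = -11362 + 3*I*√861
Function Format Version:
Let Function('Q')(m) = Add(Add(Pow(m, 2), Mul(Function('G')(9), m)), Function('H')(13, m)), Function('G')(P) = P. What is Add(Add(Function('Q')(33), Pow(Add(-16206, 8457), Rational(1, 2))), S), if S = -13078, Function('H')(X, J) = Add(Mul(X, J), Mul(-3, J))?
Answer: Add(-11362, Mul(3, I, Pow(861, Rational(1, 2)))) ≈ Add(-11362., Mul(88.028, I))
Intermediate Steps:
Function('H')(X, J) = Add(Mul(-3, J), Mul(J, X)) (Function('H')(X, J) = Add(Mul(J, X), Mul(-3, J)) = Add(Mul(-3, J), Mul(J, X)))
Function('Q')(m) = Add(Pow(m, 2), Mul(19, m)) (Function('Q')(m) = Add(Add(Pow(m, 2), Mul(9, m)), Mul(m, Add(-3, 13))) = Add(Add(Pow(m, 2), Mul(9, m)), Mul(m, 10)) = Add(Add(Pow(m, 2), Mul(9, m)), Mul(10, m)) = Add(Pow(m, 2), Mul(19, m)))
Add(Add(Function('Q')(33), Pow(Add(-16206, 8457), Rational(1, 2))), S) = Add(Add(Mul(33, Add(19, 33)), Pow(Add(-16206, 8457), Rational(1, 2))), -13078) = Add(Add(Mul(33, 52), Pow(-7749, Rational(1, 2))), -13078) = Add(Add(1716, Mul(3, I, Pow(861, Rational(1, 2)))), -13078) = Add(-11362, Mul(3, I, Pow(861, Rational(1, 2))))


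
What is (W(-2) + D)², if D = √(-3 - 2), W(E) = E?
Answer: (2 - I*√5)² ≈ -1.0 - 8.9443*I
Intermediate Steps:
D = I*√5 (D = √(-5) = I*√5 ≈ 2.2361*I)
(W(-2) + D)² = (-2 + I*√5)²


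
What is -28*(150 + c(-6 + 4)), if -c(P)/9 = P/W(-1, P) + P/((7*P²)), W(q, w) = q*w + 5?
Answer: -4290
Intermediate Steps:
W(q, w) = 5 + q*w
c(P) = -9/(7*P) - 9*P/(5 - P) (c(P) = -9*(P/(5 - P) + P/((7*P²))) = -9*(P/(5 - P) + P*(1/(7*P²))) = -9*(P/(5 - P) + 1/(7*P)) = -9*(1/(7*P) + P/(5 - P)) = -9/(7*P) - 9*P/(5 - P))
-28*(150 + c(-6 + 4)) = -28*(150 + 9*(5 - (-6 + 4) + 7*(-6 + 4)²)/(7*(-6 + 4)*(-5 + (-6 + 4)))) = -28*(150 + (9/7)*(5 - 1*(-2) + 7*(-2)²)/(-2*(-5 - 2))) = -28*(150 + (9/7)*(-½)*(5 + 2 + 7*4)/(-7)) = -28*(150 + (9/7)*(-½)*(-⅐)*(5 + 2 + 28)) = -28*(150 + (9/7)*(-½)*(-⅐)*35) = -28*(150 + 45/14) = -28*2145/14 = -4290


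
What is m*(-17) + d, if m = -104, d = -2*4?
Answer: 1760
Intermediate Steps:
d = -8
m*(-17) + d = -104*(-17) - 8 = 1768 - 8 = 1760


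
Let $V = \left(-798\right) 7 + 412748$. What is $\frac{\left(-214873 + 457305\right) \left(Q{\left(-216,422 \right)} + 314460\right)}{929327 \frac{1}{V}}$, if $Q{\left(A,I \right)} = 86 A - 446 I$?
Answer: $\frac{1518315142590464}{132761} \approx 1.1436 \cdot 10^{10}$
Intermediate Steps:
$Q{\left(A,I \right)} = - 446 I + 86 A$
$V = 407162$ ($V = -5586 + 412748 = 407162$)
$\frac{\left(-214873 + 457305\right) \left(Q{\left(-216,422 \right)} + 314460\right)}{929327 \frac{1}{V}} = \frac{\left(-214873 + 457305\right) \left(\left(\left(-446\right) 422 + 86 \left(-216\right)\right) + 314460\right)}{929327 \cdot \frac{1}{407162}} = \frac{242432 \left(\left(-188212 - 18576\right) + 314460\right)}{929327 \cdot \frac{1}{407162}} = \frac{242432 \left(-206788 + 314460\right)}{\frac{132761}{58166}} = 242432 \cdot 107672 \cdot \frac{58166}{132761} = 26103138304 \cdot \frac{58166}{132761} = \frac{1518315142590464}{132761}$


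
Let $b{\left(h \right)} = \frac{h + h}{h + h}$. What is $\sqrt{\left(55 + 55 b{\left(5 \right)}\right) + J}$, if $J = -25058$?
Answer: $18 i \sqrt{77} \approx 157.95 i$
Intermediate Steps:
$b{\left(h \right)} = 1$ ($b{\left(h \right)} = \frac{2 h}{2 h} = 2 h \frac{1}{2 h} = 1$)
$\sqrt{\left(55 + 55 b{\left(5 \right)}\right) + J} = \sqrt{\left(55 + 55 \cdot 1\right) - 25058} = \sqrt{\left(55 + 55\right) - 25058} = \sqrt{110 - 25058} = \sqrt{-24948} = 18 i \sqrt{77}$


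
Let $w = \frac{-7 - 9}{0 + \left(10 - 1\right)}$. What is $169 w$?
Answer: $- \frac{2704}{9} \approx -300.44$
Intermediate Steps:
$w = - \frac{16}{9}$ ($w = - \frac{16}{0 + 9} = - \frac{16}{9} \approx -1.7778$)
$169 w = 169 \left(- \frac{16}{9}\right) = - \frac{2704}{9}$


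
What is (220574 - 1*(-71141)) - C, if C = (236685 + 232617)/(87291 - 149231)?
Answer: 9034648201/30970 ≈ 2.9172e+5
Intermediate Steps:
C = -234651/30970 (C = 469302/(-61940) = 469302*(-1/61940) = -234651/30970 ≈ -7.5767)
(220574 - 1*(-71141)) - C = (220574 - 1*(-71141)) - 1*(-234651/30970) = (220574 + 71141) + 234651/30970 = 291715 + 234651/30970 = 9034648201/30970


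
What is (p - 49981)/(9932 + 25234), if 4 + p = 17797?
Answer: -16094/17583 ≈ -0.91532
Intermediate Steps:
p = 17793 (p = -4 + 17797 = 17793)
(p - 49981)/(9932 + 25234) = (17793 - 49981)/(9932 + 25234) = -32188/35166 = -32188*1/35166 = -16094/17583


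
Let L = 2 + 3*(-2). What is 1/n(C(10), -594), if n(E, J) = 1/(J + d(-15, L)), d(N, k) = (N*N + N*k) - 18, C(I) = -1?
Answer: -327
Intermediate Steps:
L = -4 (L = 2 - 6 = -4)
d(N, k) = -18 + N² + N*k (d(N, k) = (N² + N*k) - 18 = -18 + N² + N*k)
n(E, J) = 1/(267 + J) (n(E, J) = 1/(J + (-18 + (-15)² - 15*(-4))) = 1/(J + (-18 + 225 + 60)) = 1/(J + 267) = 1/(267 + J))
1/n(C(10), -594) = 1/(1/(267 - 594)) = 1/(1/(-327)) = 1/(-1/327) = -327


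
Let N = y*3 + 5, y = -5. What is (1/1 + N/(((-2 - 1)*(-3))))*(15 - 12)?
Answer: -⅓ ≈ -0.33333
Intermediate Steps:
N = -10 (N = -5*3 + 5 = -15 + 5 = -10)
(1/1 + N/(((-2 - 1)*(-3))))*(15 - 12) = (1/1 - 10*(-1/(3*(-2 - 1))))*(15 - 12) = (1*1 - 10/((-3*(-3))))*3 = (1 - 10/9)*3 = -⅑*3 = -⅓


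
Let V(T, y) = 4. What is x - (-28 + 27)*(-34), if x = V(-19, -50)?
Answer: -30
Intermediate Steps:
x = 4
x - (-28 + 27)*(-34) = 4 - (-28 + 27)*(-34) = 4 - (-1)*(-34) = 4 - 1*34 = 4 - 34 = -30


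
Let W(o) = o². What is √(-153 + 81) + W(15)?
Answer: 225 + 6*I*√2 ≈ 225.0 + 8.4853*I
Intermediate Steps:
√(-153 + 81) + W(15) = √(-153 + 81) + 15² = √(-72) + 225 = 6*I*√2 + 225 = 225 + 6*I*√2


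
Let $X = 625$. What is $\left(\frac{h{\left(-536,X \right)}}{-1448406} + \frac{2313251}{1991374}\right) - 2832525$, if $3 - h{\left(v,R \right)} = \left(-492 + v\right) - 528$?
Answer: $- \frac{30484700136986195}{10762380783} \approx -2.8325 \cdot 10^{6}$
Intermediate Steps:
$h{\left(v,R \right)} = 1023 - v$ ($h{\left(v,R \right)} = 3 - \left(\left(-492 + v\right) - 528\right) = 3 - \left(-1020 + v\right) = 1023 - v$)
$\left(\frac{h{\left(-536,X \right)}}{-1448406} + \frac{2313251}{1991374}\right) - 2832525 = \left(\frac{1023 - -536}{-1448406} + \frac{2313251}{1991374}\right) - 2832525 = \left(\left(1023 + 536\right) \left(- \frac{1}{1448406}\right) + 2313251 \cdot \frac{1}{1991374}\right) - 2832525 = \left(1559 \left(- \frac{1}{1448406}\right) + \frac{2313251}{1991374}\right) - 2832525 = \left(- \frac{1559}{1448406} + \frac{2313251}{1991374}\right) - 2832525 = \frac{12490380880}{10762380783} - 2832525 = - \frac{30484700136986195}{10762380783}$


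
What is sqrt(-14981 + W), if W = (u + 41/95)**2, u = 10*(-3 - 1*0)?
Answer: 2*I*sqrt(31828261)/95 ≈ 118.77*I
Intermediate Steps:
u = -30 (u = 10*(-3 + 0) = 10*(-3) = -30)
W = 7890481/9025 (W = (-30 + 41/95)**2 = (-2809/95)**2 = 7890481/9025 ≈ 874.29)
sqrt(-14981 + W) = sqrt(-14981 + 7890481/9025) = sqrt(-127313044/9025) = 2*I*sqrt(31828261)/95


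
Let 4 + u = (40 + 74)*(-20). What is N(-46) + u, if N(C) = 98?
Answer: -2186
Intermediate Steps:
u = -2284 (u = -4 + (40 + 74)*(-20) = -4 + 114*(-20) = -4 - 2280 = -2284)
N(-46) + u = 98 - 2284 = -2186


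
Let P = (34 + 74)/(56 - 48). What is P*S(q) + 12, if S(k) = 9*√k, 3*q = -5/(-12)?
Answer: 12 + 81*√5/4 ≈ 57.280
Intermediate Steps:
q = 5/36 (q = (-5/(-12))/3 = (-5*(-1/12))/3 = (⅓)*(5/12) = 5/36 ≈ 0.13889)
P = 27/2 (P = 108/8 = 108*(⅛) = 27/2 ≈ 13.500)
P*S(q) + 12 = 27*(9*√(5/36))/2 + 12 = 27*(9*(√5/6))/2 + 12 = 27*(3*√5/2)/2 + 12 = 81*√5/4 + 12 = 12 + 81*√5/4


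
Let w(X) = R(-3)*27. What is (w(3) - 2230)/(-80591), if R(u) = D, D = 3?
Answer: 307/11513 ≈ 0.026666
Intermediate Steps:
R(u) = 3
w(X) = 81 (w(X) = 3*27 = 81)
(w(3) - 2230)/(-80591) = (81 - 2230)/(-80591) = -2149*(-1/80591) = 307/11513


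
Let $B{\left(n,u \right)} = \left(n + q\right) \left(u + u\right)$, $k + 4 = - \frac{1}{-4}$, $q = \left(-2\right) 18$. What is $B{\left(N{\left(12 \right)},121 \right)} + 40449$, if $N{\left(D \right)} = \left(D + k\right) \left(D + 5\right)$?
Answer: $\frac{131355}{2} \approx 65678.0$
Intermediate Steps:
$q = -36$
$k = - \frac{15}{4}$ ($k = -4 - \frac{1}{-4} = -4 - - \frac{1}{4} = -4 + \frac{1}{4} = - \frac{15}{4} \approx -3.75$)
$N{\left(D \right)} = \left(5 + D\right) \left(- \frac{15}{4} + D\right)$ ($N{\left(D \right)} = \left(D - \frac{15}{4}\right) \left(D + 5\right) = \left(- \frac{15}{4} + D\right) \left(5 + D\right) = \left(5 + D\right) \left(- \frac{15}{4} + D\right)$)
$B{\left(n,u \right)} = 2 u \left(-36 + n\right)$ ($B{\left(n,u \right)} = \left(n - 36\right) \left(u + u\right) = \left(-36 + n\right) 2 u = 2 u \left(-36 + n\right)$)
$B{\left(N{\left(12 \right)},121 \right)} + 40449 = 2 \cdot 121 \left(-36 + \left(- \frac{75}{4} + 12^{2} + \frac{5}{4} \cdot 12\right)\right) + 40449 = 2 \cdot 121 \left(-36 + \left(- \frac{75}{4} + 144 + 15\right)\right) + 40449 = 2 \cdot 121 \left(-36 + \frac{561}{4}\right) + 40449 = 2 \cdot 121 \cdot \frac{417}{4} + 40449 = \frac{50457}{2} + 40449 = \frac{131355}{2}$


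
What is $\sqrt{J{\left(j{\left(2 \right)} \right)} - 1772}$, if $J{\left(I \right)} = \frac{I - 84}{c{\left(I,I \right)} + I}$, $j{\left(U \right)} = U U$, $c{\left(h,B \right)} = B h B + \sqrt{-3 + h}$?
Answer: $\frac{2 i \sqrt{2110503}}{69} \approx 42.109 i$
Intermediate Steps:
$c{\left(h,B \right)} = \sqrt{-3 + h} + h B^{2}$ ($c{\left(h,B \right)} = h B^{2} + \sqrt{-3 + h} = \sqrt{-3 + h} + h B^{2}$)
$j{\left(U \right)} = U^{2}$
$J{\left(I \right)} = \frac{-84 + I}{I + I^{3} + \sqrt{-3 + I}}$ ($J{\left(I \right)} = \frac{I - 84}{\left(\sqrt{-3 + I} + I I^{2}\right) + I} = \frac{-84 + I}{\left(\sqrt{-3 + I} + I^{3}\right) + I} = \frac{-84 + I}{\left(I^{3} + \sqrt{-3 + I}\right) + I} = \frac{-84 + I}{I + I^{3} + \sqrt{-3 + I}}$)
$\sqrt{J{\left(j{\left(2 \right)} \right)} - 1772} = \sqrt{\frac{-84 + 2^{2}}{2^{2} + \left(2^{2}\right)^{3} + \sqrt{-3 + 2^{2}}} - 1772} = \sqrt{\frac{-84 + 4}{4 + 4^{3} + \sqrt{-3 + 4}} - 1772} = \sqrt{\frac{1}{4 + 64 + \sqrt{1}} \left(-80\right) - 1772} = \sqrt{\frac{1}{4 + 64 + 1} \left(-80\right) - 1772} = \sqrt{\frac{1}{69} \left(-80\right) - 1772} = \sqrt{- \frac{80}{69} - 1772} = \sqrt{- \frac{122348}{69}} = \frac{2 i \sqrt{2110503}}{69}$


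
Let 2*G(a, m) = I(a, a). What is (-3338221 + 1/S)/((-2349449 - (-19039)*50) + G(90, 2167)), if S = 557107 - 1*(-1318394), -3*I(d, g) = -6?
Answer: 3130418411860/1310504448249 ≈ 2.3887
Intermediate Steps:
I(d, g) = 2 (I(d, g) = -⅓*(-6) = 2)
G(a, m) = 1 (G(a, m) = (½)*2 = 1)
S = 1875501 (S = 557107 + 1318394 = 1875501)
(-3338221 + 1/S)/((-2349449 - (-19039)*50) + G(90, 2167)) = (-3338221 + 1/1875501)/((-2349449 - (-19039)*50) + 1) = (-3338221 + 1/1875501)/((-2349449 - 1*(-951950)) + 1) = -6260836823720/(1875501*((-2349449 + 951950) + 1)) = -6260836823720/(1875501*(-1397499 + 1)) = -6260836823720/1875501/(-1397498) = -6260836823720/1875501*(-1/1397498) = 3130418411860/1310504448249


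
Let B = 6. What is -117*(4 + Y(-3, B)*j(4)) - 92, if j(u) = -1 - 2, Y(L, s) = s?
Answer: 1546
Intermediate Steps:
j(u) = -3
-117*(4 + Y(-3, B)*j(4)) - 92 = -117*(4 + 6*(-3)) - 92 = -117*(4 - 18) - 92 = -117*(-14) - 92 = 1638 - 92 = 1546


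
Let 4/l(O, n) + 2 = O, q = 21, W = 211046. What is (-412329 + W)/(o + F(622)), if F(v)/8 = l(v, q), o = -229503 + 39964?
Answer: 31198865/29378537 ≈ 1.0620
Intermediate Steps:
o = -189539
l(O, n) = 4/(-2 + O)
F(v) = 32/(-2 + v) (F(v) = 8*(4/(-2 + v)) = 32/(-2 + v))
(-412329 + W)/(o + F(622)) = (-412329 + 211046)/(-189539 + 32/(-2 + 622)) = -201283/(-189539 + 32/620) = -201283/(-189539 + 32*(1/620)) = -201283/(-189539 + 8/155) = -201283/(-29378537/155) = -201283*(-155/29378537) = 31198865/29378537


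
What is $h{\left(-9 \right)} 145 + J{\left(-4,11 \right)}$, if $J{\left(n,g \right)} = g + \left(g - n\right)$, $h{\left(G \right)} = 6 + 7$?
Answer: $1911$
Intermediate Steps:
$h{\left(G \right)} = 13$
$J{\left(n,g \right)} = - n + 2 g$
$h{\left(-9 \right)} 145 + J{\left(-4,11 \right)} = 13 \cdot 145 + \left(\left(-1\right) \left(-4\right) + 2 \cdot 11\right) = 1885 + \left(4 + 22\right) = 1885 + 26 = 1911$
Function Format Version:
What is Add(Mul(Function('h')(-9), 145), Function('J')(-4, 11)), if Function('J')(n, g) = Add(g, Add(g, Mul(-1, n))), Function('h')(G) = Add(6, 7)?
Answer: 1911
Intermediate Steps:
Function('h')(G) = 13
Function('J')(n, g) = Add(Mul(-1, n), Mul(2, g))
Add(Mul(Function('h')(-9), 145), Function('J')(-4, 11)) = Add(Mul(13, 145), Add(Mul(-1, -4), Mul(2, 11))) = Add(1885, Add(4, 22)) = Add(1885, 26) = 1911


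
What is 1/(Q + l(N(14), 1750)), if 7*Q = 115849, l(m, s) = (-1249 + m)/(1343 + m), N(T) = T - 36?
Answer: 9247/153027632 ≈ 6.0427e-5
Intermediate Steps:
N(T) = -36 + T
l(m, s) = (-1249 + m)/(1343 + m)
Q = 115849/7 (Q = (1/7)*115849 = 115849/7 ≈ 16550.)
1/(Q + l(N(14), 1750)) = 1/(115849/7 + (-1249 + (-36 + 14))/(1343 + (-36 + 14))) = 1/(115849/7 + (-1249 - 22)/(1343 - 22)) = 1/(115849/7 - 1271/1321) = 1/(153027632/9247) = 9247/153027632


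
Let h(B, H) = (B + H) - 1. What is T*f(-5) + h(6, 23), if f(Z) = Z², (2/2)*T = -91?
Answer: -2247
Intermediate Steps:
h(B, H) = -1 + B + H
T = -91
T*f(-5) + h(6, 23) = -91*(-5)² + (-1 + 6 + 23) = -91*25 + 28 = -2275 + 28 = -2247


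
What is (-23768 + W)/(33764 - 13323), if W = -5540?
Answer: -29308/20441 ≈ -1.4338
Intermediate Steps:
(-23768 + W)/(33764 - 13323) = (-23768 - 5540)/(33764 - 13323) = -29308/20441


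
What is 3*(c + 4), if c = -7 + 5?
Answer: 6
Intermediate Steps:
c = -2
3*(c + 4) = 3*(-2 + 4) = 3*2 = 6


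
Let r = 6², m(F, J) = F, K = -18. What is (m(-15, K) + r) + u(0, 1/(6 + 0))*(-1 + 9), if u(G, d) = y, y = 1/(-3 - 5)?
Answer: 20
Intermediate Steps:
y = -⅛ (y = 1/(-8) = -⅛ ≈ -0.12500)
u(G, d) = -⅛
r = 36
(m(-15, K) + r) + u(0, 1/(6 + 0))*(-1 + 9) = (-15 + 36) - (-1 + 9)/8 = 21 - ⅛*8 = 21 - 1 = 20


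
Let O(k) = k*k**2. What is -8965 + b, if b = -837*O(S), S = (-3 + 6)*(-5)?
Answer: 2815910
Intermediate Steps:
S = -15 (S = 3*(-5) = -15)
O(k) = k**3
b = 2824875 (b = -837*(-15)**3 = -837*(-3375) = 2824875)
-8965 + b = -8965 + 2824875 = 2815910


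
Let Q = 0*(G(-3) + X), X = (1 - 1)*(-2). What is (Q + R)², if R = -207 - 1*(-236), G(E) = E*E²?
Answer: 841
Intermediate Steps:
G(E) = E³
X = 0 (X = 0*(-2) = 0)
R = 29 (R = -207 + 236 = 29)
Q = 0 (Q = 0*((-3)³ + 0) = 0*(-27 + 0) = 0*(-27) = 0)
(Q + R)² = (0 + 29)² = 29² = 841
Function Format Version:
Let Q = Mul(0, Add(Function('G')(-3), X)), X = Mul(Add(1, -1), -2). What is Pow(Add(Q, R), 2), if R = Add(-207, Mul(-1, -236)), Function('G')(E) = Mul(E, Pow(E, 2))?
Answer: 841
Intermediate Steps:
Function('G')(E) = Pow(E, 3)
X = 0 (X = Mul(0, -2) = 0)
R = 29 (R = Add(-207, 236) = 29)
Q = 0 (Q = Mul(0, Add(Pow(-3, 3), 0)) = Mul(0, Add(-27, 0)) = Mul(0, -27) = 0)
Pow(Add(Q, R), 2) = Pow(Add(0, 29), 2) = Pow(29, 2) = 841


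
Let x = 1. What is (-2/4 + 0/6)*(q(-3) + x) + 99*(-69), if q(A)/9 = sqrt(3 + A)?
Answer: -13663/2 ≈ -6831.5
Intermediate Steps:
q(A) = 9*sqrt(3 + A)
(-2/4 + 0/6)*(q(-3) + x) + 99*(-69) = (-2/4 + 0/6)*(9*sqrt(3 - 3) + 1) + 99*(-69) = (-2*1/4 + 0*(1/6))*(9*sqrt(0) + 1) - 6831 = (-1/2 + 0)*(9*0 + 1) - 6831 = -(0 + 1)/2 - 6831 = -1/2*1 - 6831 = -1/2 - 6831 = -13663/2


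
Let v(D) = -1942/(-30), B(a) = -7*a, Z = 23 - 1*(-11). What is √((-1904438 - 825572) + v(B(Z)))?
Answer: I*√614237685/15 ≈ 1652.3*I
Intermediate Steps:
Z = 34 (Z = 23 + 11 = 34)
v(D) = 971/15 (v(D) = -1942*(-1/30) = 971/15)
√((-1904438 - 825572) + v(B(Z))) = √((-1904438 - 825572) + 971/15) = √(-2730010 + 971/15) = √(-40949179/15) = I*√614237685/15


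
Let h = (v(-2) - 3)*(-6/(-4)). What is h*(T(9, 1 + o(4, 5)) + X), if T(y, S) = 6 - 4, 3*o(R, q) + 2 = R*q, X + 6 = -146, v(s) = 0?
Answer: 675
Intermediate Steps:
X = -152 (X = -6 - 146 = -152)
o(R, q) = -2/3 + R*q/3 (o(R, q) = -2/3 + (R*q)/3 = -2/3 + R*q/3)
h = -9/2 (h = (0 - 3)*(-6/(-4)) = -(-18)*(-1)/4 = -3*3/2 = -9/2 ≈ -4.5000)
T(y, S) = 2
h*(T(9, 1 + o(4, 5)) + X) = -9*(2 - 152)/2 = -9/2*(-150) = 675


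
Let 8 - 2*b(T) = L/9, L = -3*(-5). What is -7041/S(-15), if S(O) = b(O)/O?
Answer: 633690/19 ≈ 33352.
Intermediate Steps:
L = 15
b(T) = 19/6 (b(T) = 4 - 15/(2*9) = 4 - 1/2*5/3 = 4 - 5/6 = 19/6)
S(O) = 19/(6*O)
-7041/S(-15) = -7041/((19/6)/(-15)) = -7041/((19/6)*(-1/15)) = -7041/(-19/90) = -7041*(-90/19) = 633690/19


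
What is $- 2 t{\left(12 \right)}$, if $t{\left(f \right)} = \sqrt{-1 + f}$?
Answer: $- 2 \sqrt{11} \approx -6.6332$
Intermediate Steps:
$- 2 t{\left(12 \right)} = - 2 \sqrt{-1 + 12} = - 2 \sqrt{11}$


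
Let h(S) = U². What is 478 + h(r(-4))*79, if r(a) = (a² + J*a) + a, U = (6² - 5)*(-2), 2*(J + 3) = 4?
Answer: 304154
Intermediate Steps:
J = -1 (J = -3 + (½)*4 = -3 + 2 = -1)
U = -62 (U = (36 - 5)*(-2) = 31*(-2) = -62)
r(a) = a² (r(a) = (a² - a) + a = a²)
h(S) = 3844 (h(S) = (-62)² = 3844)
478 + h(r(-4))*79 = 478 + 3844*79 = 478 + 303676 = 304154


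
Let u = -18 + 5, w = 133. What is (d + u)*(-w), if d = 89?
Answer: -10108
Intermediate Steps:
u = -13
(d + u)*(-w) = (89 - 13)*(-1*133) = 76*(-133) = -10108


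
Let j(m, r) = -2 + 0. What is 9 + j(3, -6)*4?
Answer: 1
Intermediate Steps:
j(m, r) = -2
9 + j(3, -6)*4 = 9 - 2*4 = 9 - 8 = 1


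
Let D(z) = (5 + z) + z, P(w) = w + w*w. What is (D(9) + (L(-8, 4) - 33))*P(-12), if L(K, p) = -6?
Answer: -2112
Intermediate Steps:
P(w) = w + w**2
D(z) = 5 + 2*z
(D(9) + (L(-8, 4) - 33))*P(-12) = ((5 + 2*9) + (-6 - 33))*(-12*(1 - 12)) = ((5 + 18) - 39)*(-12*(-11)) = (23 - 39)*132 = -16*132 = -2112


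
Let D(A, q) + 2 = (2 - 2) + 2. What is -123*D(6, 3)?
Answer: 0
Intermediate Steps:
D(A, q) = 0 (D(A, q) = -2 + ((2 - 2) + 2) = -2 + (0 + 2) = -2 + 2 = 0)
-123*D(6, 3) = -123*0 = 0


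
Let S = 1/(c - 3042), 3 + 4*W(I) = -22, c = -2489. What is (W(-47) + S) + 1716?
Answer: 37826505/22124 ≈ 1709.8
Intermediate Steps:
W(I) = -25/4 (W(I) = -¾ + (¼)*(-22) = -¾ - 11/2 = -25/4)
S = -1/5531 (S = 1/(-2489 - 3042) = 1/(-5531) = -1/5531 ≈ -0.00018080)
(W(-47) + S) + 1716 = (-25/4 - 1/5531) + 1716 = -138279/22124 + 1716 = 37826505/22124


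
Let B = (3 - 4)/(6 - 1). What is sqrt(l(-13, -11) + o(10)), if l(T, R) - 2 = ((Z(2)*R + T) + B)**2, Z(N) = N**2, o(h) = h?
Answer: 4*sqrt(5131)/5 ≈ 57.305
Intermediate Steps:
B = -1/5 ≈ -0.20000
l(T, R) = 2 + (-1/5 + T + 4*R)**2 (l(T, R) = 2 + ((2**2*R + T) - 1/5)**2 = 2 + ((4*R + T) - 1/5)**2 = 2 + ((T + 4*R) - 1/5)**2 = 2 + (-1/5 + T + 4*R)**2)
sqrt(l(-13, -11) + o(10)) = sqrt((2 + (-1 + 5*(-13) + 20*(-11))**2/25) + 10) = sqrt((2 + (-1 - 65 - 220)**2/25) + 10) = sqrt((2 + (1/25)*(-286)**2) + 10) = sqrt((2 + (1/25)*81796) + 10) = sqrt((2 + 81796/25) + 10) = sqrt(81846/25 + 10) = sqrt(82096/25) = 4*sqrt(5131)/5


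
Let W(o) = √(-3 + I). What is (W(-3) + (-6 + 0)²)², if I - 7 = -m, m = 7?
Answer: (36 + I*√3)² ≈ 1293.0 + 124.71*I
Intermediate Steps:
I = 0 (I = 7 - 1*7 = 7 - 7 = 0)
W(o) = I*√3 (W(o) = √(-3 + 0) = √(-3) = I*√3)
(W(-3) + (-6 + 0)²)² = (I*√3 + (-6 + 0)²)² = (I*√3 + (-6)²)² = (I*√3 + 36)² = (36 + I*√3)²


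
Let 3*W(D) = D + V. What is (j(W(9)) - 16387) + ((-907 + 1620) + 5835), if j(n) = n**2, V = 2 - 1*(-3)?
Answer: -88355/9 ≈ -9817.2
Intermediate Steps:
V = 5 (V = 2 + 3 = 5)
W(D) = 5/3 + D/3 (W(D) = (D + 5)/3 = (5 + D)/3 = 5/3 + D/3)
(j(W(9)) - 16387) + ((-907 + 1620) + 5835) = ((5/3 + (1/3)*9)**2 - 16387) + ((-907 + 1620) + 5835) = ((5/3 + 3)**2 - 16387) + (713 + 5835) = ((14/3)**2 - 16387) + 6548 = (196/9 - 16387) + 6548 = -147287/9 + 6548 = -88355/9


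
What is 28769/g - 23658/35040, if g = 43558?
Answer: -1869117/127189360 ≈ -0.014696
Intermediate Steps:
28769/g - 23658/35040 = 28769/43558 - 23658/35040 = 28769*(1/43558) - 23658*1/35040 = 28769/43558 - 3943/5840 = -1869117/127189360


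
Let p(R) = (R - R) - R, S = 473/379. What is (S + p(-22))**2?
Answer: 77633721/143641 ≈ 540.47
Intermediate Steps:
S = 473/379 (S = 473*(1/379) = 473/379 ≈ 1.2480)
p(R) = -R (p(R) = 0 - R = -R)
(S + p(-22))**2 = (473/379 - 1*(-22))**2 = (473/379 + 22)**2 = (8811/379)**2 = 77633721/143641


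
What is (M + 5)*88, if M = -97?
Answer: -8096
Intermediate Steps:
(M + 5)*88 = (-97 + 5)*88 = -92*88 = -8096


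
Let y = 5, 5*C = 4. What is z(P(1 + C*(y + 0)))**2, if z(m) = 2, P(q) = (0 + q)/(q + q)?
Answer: 4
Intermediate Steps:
C = 4/5 (C = (1/5)*4 = 4/5 ≈ 0.80000)
P(q) = 1/2 (P(q) = q/((2*q)) = q*(1/(2*q)) = 1/2)
z(P(1 + C*(y + 0)))**2 = 2**2 = 4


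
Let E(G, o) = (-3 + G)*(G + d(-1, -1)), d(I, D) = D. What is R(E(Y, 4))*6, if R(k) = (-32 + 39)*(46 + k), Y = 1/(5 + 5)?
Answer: 102081/50 ≈ 2041.6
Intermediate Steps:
Y = 1/10 ≈ 0.10000
E(G, o) = (-1 + G)*(-3 + G) (E(G, o) = (-3 + G)*(G - 1) = (-3 + G)*(-1 + G) = (-1 + G)*(-3 + G))
R(k) = 322 + 7*k (R(k) = 7*(46 + k) = 322 + 7*k)
R(E(Y, 4))*6 = (322 + 7*(3 + (1/10)**2 - 4*1/10))*6 = (322 + 7*(3 + 1/100 - 2/5))*6 = (322 + 7*(261/100))*6 = (322 + 1827/100)*6 = (34027/100)*6 = 102081/50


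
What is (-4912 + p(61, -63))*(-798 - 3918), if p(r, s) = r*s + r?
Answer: 41000904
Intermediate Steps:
p(r, s) = r + r*s
(-4912 + p(61, -63))*(-798 - 3918) = (-4912 + 61*(1 - 63))*(-798 - 3918) = (-4912 + 61*(-62))*(-4716) = (-4912 - 3782)*(-4716) = -8694*(-4716) = 41000904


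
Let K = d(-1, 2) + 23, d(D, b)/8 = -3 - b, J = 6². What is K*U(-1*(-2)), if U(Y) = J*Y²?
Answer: -2448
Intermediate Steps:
J = 36
d(D, b) = -24 - 8*b (d(D, b) = 8*(-3 - b) = -24 - 8*b)
K = -17 (K = (-24 - 8*2) + 23 = (-24 - 16) + 23 = -40 + 23 = -17)
U(Y) = 36*Y²
K*U(-1*(-2)) = -612*(-1*(-2))² = -612*2² = -612*4 = -17*144 = -2448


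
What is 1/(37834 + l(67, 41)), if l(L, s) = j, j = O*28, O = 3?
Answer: 1/37918 ≈ 2.6373e-5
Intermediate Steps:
j = 84 (j = 3*28 = 84)
l(L, s) = 84
1/(37834 + l(67, 41)) = 1/(37834 + 84) = 1/37918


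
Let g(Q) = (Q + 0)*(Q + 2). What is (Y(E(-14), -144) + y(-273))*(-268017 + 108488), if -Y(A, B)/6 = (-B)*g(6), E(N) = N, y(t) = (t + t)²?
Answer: -40942160676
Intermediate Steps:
y(t) = 4*t² (y(t) = (2*t)² = 4*t²)
g(Q) = Q*(2 + Q)
Y(A, B) = 288*B (Y(A, B) = -6*(-B)*6*(2 + 6) = -6*(-B)*6*8 = -6*(-B)*48 = -(-288)*B = 288*B)
(Y(E(-14), -144) + y(-273))*(-268017 + 108488) = (288*(-144) + 4*(-273)²)*(-268017 + 108488) = (-41472 + 4*74529)*(-159529) = (-41472 + 298116)*(-159529) = 256644*(-159529) = -40942160676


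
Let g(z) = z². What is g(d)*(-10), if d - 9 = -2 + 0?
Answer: -490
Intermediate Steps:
d = 7 (d = 9 + (-2 + 0) = 9 - 2 = 7)
g(d)*(-10) = 7²*(-10) = 49*(-10) = -490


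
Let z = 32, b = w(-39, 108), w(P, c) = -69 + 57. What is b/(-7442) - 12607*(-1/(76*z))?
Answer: 46925239/9049472 ≈ 5.1854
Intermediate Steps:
w(P, c) = -12
b = -12
b/(-7442) - 12607*(-1/(76*z)) = -12/(-7442) - 12607/((-76*32)) = -12*(-1/7442) - 12607/(-2432) = 6/3721 - 12607*(-1/2432) = 6/3721 + 12607/2432 = 46925239/9049472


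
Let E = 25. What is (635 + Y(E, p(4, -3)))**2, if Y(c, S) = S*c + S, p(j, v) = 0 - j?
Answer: 281961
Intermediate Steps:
p(j, v) = -j
Y(c, S) = S + S*c
(635 + Y(E, p(4, -3)))**2 = (635 + (-1*4)*(1 + 25))**2 = (635 - 4*26)**2 = (635 - 104)**2 = 531**2 = 281961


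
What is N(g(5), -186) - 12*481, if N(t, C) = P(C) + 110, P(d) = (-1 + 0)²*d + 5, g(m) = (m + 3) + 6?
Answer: -5843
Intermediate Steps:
g(m) = 9 + m (g(m) = (3 + m) + 6 = 9 + m)
P(d) = 5 + d (P(d) = (-1)²*d + 5 = 1*d + 5 = d + 5 = 5 + d)
N(t, C) = 115 + C (N(t, C) = (5 + C) + 110 = 115 + C)
N(g(5), -186) - 12*481 = (115 - 186) - 12*481 = -71 - 1*5772 = -71 - 5772 = -5843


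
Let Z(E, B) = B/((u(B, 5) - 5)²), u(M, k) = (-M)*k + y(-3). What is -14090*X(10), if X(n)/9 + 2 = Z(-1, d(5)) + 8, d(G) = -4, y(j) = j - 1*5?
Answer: -36774900/49 ≈ -7.5051e+5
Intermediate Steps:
y(j) = -5 + j (y(j) = j - 5 = -5 + j)
u(M, k) = -8 - M*k (u(M, k) = (-M)*k + (-5 - 3) = -M*k - 8 = -8 - M*k)
Z(E, B) = B/(-13 - 5*B)² (Z(E, B) = B/(((-8 - 1*B*5) - 5)²) = B/(((-8 - 5*B) - 5)²) = B/((-13 - 5*B)²) = B/(-13 - 5*B)²)
X(n) = 2610/49 (X(n) = -18 + 9*(-4/(13 + 5*(-4))² + 8) = -18 + 9*(-4/(13 - 20)² + 8) = -18 + 9*(-4/(-7)² + 8) = -18 + 9*(-4*1/49 + 8) = -18 + 9*(-4/49 + 8) = -18 + 9*(388/49) = -18 + 3492/49 = 2610/49)
-14090*X(10) = -14090*2610/49 = -36774900/49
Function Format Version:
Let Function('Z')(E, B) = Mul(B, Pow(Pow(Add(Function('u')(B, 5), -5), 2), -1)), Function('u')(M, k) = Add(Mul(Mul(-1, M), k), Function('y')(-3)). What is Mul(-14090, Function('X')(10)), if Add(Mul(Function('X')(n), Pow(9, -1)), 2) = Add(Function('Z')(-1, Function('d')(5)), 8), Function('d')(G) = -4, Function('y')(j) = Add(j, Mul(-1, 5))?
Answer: Rational(-36774900, 49) ≈ -7.5051e+5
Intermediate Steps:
Function('y')(j) = Add(-5, j) (Function('y')(j) = Add(j, -5) = Add(-5, j))
Function('u')(M, k) = Add(-8, Mul(-1, M, k)) (Function('u')(M, k) = Add(Mul(Mul(-1, M), k), Add(-5, -3)) = Add(Mul(-1, M, k), -8) = Add(-8, Mul(-1, M, k)))
Function('Z')(E, B) = Mul(B, Pow(Add(-13, Mul(-5, B)), -2)) (Function('Z')(E, B) = Mul(B, Pow(Pow(Add(Add(-8, Mul(-1, B, 5)), -5), 2), -1)) = Mul(B, Pow(Pow(Add(Add(-8, Mul(-5, B)), -5), 2), -1)) = Mul(B, Pow(Pow(Add(-13, Mul(-5, B)), 2), -1)) = Mul(B, Pow(Add(-13, Mul(-5, B)), -2)))
Function('X')(n) = Rational(2610, 49) (Function('X')(n) = Add(-18, Mul(9, Add(Mul(-4, Pow(Add(13, Mul(5, -4)), -2)), 8))) = Add(-18, Mul(9, Add(Mul(-4, Pow(Add(13, -20), -2)), 8))) = Add(-18, Mul(9, Add(Mul(-4, Pow(-7, -2)), 8))) = Add(-18, Mul(9, Add(Mul(-4, Rational(1, 49)), 8))) = Add(-18, Mul(9, Add(Rational(-4, 49), 8))) = Add(-18, Mul(9, Rational(388, 49))) = Add(-18, Rational(3492, 49)) = Rational(2610, 49))
Mul(-14090, Function('X')(10)) = Mul(-14090, Rational(2610, 49)) = Rational(-36774900, 49)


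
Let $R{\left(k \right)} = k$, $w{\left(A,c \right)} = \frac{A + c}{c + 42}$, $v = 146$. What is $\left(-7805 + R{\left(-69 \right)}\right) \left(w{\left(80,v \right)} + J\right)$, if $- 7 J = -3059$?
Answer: $- \frac{162168967}{47} \approx -3.4504 \cdot 10^{6}$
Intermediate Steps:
$J = 437$ ($J = \left(- \frac{1}{7}\right) \left(-3059\right) = 437$)
$w{\left(A,c \right)} = \frac{A + c}{42 + c}$
$\left(-7805 + R{\left(-69 \right)}\right) \left(w{\left(80,v \right)} + J\right) = \left(-7805 - 69\right) \left(\frac{80 + 146}{42 + 146} + 437\right) = - 7874 \left(\frac{1}{188} \cdot 226 + 437\right) = - 7874 \left(\frac{113}{94} + 437\right) = \left(-7874\right) \frac{41191}{94} = - \frac{162168967}{47}$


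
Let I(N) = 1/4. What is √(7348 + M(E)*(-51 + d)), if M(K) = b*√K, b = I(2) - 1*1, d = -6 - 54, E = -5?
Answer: √(29392 + 333*I*√5)/2 ≈ 85.727 + 1.0857*I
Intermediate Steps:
I(N) = ¼
d = -60
b = -¾ (b = ¼ - 1*1 = ¼ - 1 = -¾ ≈ -0.75000)
M(K) = -3*√K/4
√(7348 + M(E)*(-51 + d)) = √(7348 + (-3*I*√5/4)*(-51 - 60)) = √(7348 - 3*I*√5/4*(-111)) = √(7348 + 333*I*√5/4)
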